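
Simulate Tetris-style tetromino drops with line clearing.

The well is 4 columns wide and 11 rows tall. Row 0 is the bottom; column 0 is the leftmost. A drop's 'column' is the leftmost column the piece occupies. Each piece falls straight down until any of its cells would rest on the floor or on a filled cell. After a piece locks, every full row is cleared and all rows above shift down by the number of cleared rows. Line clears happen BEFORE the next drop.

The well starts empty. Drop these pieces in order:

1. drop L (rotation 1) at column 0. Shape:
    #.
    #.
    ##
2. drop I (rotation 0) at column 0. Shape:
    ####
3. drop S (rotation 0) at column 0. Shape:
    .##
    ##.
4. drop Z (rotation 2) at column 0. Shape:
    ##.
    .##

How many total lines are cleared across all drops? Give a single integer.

Answer: 1

Derivation:
Drop 1: L rot1 at col 0 lands with bottom-row=0; cleared 0 line(s) (total 0); column heights now [3 1 0 0], max=3
Drop 2: I rot0 at col 0 lands with bottom-row=3; cleared 1 line(s) (total 1); column heights now [3 1 0 0], max=3
Drop 3: S rot0 at col 0 lands with bottom-row=3; cleared 0 line(s) (total 1); column heights now [4 5 5 0], max=5
Drop 4: Z rot2 at col 0 lands with bottom-row=5; cleared 0 line(s) (total 1); column heights now [7 7 6 0], max=7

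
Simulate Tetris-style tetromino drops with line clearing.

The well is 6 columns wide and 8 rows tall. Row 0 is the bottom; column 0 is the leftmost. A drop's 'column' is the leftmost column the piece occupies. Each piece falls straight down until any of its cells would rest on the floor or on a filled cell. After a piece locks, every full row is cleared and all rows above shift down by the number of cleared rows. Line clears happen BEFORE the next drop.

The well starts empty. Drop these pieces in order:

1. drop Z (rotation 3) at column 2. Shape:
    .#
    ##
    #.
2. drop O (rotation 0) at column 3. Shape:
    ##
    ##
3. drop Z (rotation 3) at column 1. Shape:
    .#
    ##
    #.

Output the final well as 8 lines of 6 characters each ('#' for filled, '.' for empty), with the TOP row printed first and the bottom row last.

Drop 1: Z rot3 at col 2 lands with bottom-row=0; cleared 0 line(s) (total 0); column heights now [0 0 2 3 0 0], max=3
Drop 2: O rot0 at col 3 lands with bottom-row=3; cleared 0 line(s) (total 0); column heights now [0 0 2 5 5 0], max=5
Drop 3: Z rot3 at col 1 lands with bottom-row=1; cleared 0 line(s) (total 0); column heights now [0 3 4 5 5 0], max=5

Answer: ......
......
......
...##.
..###.
.###..
.###..
..#...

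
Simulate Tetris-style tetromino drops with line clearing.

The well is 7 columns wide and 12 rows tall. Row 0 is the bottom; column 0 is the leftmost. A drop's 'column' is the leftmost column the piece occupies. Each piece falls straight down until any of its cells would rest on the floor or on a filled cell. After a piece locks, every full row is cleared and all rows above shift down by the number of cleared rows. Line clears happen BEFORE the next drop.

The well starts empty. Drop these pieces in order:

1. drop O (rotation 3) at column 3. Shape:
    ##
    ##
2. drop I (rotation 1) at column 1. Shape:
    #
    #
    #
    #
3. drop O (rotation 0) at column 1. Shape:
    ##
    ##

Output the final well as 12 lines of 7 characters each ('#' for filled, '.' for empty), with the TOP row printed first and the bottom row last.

Answer: .......
.......
.......
.......
.......
.......
.##....
.##....
.#.....
.#.....
.#.##..
.#.##..

Derivation:
Drop 1: O rot3 at col 3 lands with bottom-row=0; cleared 0 line(s) (total 0); column heights now [0 0 0 2 2 0 0], max=2
Drop 2: I rot1 at col 1 lands with bottom-row=0; cleared 0 line(s) (total 0); column heights now [0 4 0 2 2 0 0], max=4
Drop 3: O rot0 at col 1 lands with bottom-row=4; cleared 0 line(s) (total 0); column heights now [0 6 6 2 2 0 0], max=6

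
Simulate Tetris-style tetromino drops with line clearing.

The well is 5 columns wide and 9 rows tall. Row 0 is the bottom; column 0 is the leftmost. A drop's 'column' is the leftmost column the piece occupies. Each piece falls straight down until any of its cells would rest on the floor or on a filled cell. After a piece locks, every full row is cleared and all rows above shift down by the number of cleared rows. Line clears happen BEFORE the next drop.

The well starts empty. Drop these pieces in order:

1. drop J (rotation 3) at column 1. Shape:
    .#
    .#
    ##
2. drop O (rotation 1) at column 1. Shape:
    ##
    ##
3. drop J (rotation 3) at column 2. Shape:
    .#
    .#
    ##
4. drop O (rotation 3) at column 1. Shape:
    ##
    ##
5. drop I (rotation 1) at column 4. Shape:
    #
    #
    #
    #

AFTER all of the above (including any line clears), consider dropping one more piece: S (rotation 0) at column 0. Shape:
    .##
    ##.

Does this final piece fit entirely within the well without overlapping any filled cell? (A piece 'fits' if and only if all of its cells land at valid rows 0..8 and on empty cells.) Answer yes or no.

Answer: no

Derivation:
Drop 1: J rot3 at col 1 lands with bottom-row=0; cleared 0 line(s) (total 0); column heights now [0 1 3 0 0], max=3
Drop 2: O rot1 at col 1 lands with bottom-row=3; cleared 0 line(s) (total 0); column heights now [0 5 5 0 0], max=5
Drop 3: J rot3 at col 2 lands with bottom-row=5; cleared 0 line(s) (total 0); column heights now [0 5 6 8 0], max=8
Drop 4: O rot3 at col 1 lands with bottom-row=6; cleared 0 line(s) (total 0); column heights now [0 8 8 8 0], max=8
Drop 5: I rot1 at col 4 lands with bottom-row=0; cleared 0 line(s) (total 0); column heights now [0 8 8 8 4], max=8
Test piece S rot0 at col 0 (width 3): heights before test = [0 8 8 8 4]; fits = False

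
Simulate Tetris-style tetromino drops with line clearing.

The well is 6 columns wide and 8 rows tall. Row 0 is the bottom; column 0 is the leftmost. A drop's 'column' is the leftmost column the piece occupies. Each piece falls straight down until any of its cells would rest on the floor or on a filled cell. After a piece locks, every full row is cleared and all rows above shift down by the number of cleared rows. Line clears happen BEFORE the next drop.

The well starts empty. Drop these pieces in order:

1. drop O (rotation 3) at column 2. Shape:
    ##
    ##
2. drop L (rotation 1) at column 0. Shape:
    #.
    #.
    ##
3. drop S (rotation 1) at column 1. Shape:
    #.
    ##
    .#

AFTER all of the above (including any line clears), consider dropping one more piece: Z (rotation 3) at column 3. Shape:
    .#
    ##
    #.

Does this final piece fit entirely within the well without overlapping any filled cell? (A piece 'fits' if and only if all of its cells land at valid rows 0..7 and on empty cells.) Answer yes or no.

Drop 1: O rot3 at col 2 lands with bottom-row=0; cleared 0 line(s) (total 0); column heights now [0 0 2 2 0 0], max=2
Drop 2: L rot1 at col 0 lands with bottom-row=0; cleared 0 line(s) (total 0); column heights now [3 1 2 2 0 0], max=3
Drop 3: S rot1 at col 1 lands with bottom-row=2; cleared 0 line(s) (total 0); column heights now [3 5 4 2 0 0], max=5
Test piece Z rot3 at col 3 (width 2): heights before test = [3 5 4 2 0 0]; fits = True

Answer: yes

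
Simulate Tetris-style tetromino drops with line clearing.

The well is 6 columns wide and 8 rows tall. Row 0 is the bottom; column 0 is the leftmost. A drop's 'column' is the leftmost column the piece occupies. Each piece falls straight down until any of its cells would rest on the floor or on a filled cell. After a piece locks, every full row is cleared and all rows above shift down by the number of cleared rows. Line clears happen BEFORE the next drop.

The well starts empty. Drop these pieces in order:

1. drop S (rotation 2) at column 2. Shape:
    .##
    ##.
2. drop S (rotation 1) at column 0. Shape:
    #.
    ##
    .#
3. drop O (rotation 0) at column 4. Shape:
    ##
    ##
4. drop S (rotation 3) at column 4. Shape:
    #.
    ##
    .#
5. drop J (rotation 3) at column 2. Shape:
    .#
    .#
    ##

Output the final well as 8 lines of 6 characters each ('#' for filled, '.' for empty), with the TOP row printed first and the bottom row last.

Drop 1: S rot2 at col 2 lands with bottom-row=0; cleared 0 line(s) (total 0); column heights now [0 0 1 2 2 0], max=2
Drop 2: S rot1 at col 0 lands with bottom-row=0; cleared 0 line(s) (total 0); column heights now [3 2 1 2 2 0], max=3
Drop 3: O rot0 at col 4 lands with bottom-row=2; cleared 0 line(s) (total 0); column heights now [3 2 1 2 4 4], max=4
Drop 4: S rot3 at col 4 lands with bottom-row=4; cleared 0 line(s) (total 0); column heights now [3 2 1 2 7 6], max=7
Drop 5: J rot3 at col 2 lands with bottom-row=2; cleared 0 line(s) (total 0); column heights now [3 2 3 5 7 6], max=7

Answer: ......
....#.
....##
...#.#
...###
#.####
##.##.
.###..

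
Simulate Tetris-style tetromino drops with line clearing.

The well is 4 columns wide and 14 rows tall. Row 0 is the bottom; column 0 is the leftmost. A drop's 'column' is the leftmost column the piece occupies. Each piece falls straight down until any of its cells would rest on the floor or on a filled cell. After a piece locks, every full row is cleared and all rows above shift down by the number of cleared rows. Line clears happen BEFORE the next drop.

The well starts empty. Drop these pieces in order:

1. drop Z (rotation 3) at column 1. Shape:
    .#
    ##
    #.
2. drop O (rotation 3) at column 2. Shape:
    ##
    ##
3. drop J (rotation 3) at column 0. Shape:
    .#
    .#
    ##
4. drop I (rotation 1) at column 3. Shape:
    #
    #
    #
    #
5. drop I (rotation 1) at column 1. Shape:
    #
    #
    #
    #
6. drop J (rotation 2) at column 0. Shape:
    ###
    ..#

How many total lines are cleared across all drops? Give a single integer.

Answer: 0

Derivation:
Drop 1: Z rot3 at col 1 lands with bottom-row=0; cleared 0 line(s) (total 0); column heights now [0 2 3 0], max=3
Drop 2: O rot3 at col 2 lands with bottom-row=3; cleared 0 line(s) (total 0); column heights now [0 2 5 5], max=5
Drop 3: J rot3 at col 0 lands with bottom-row=2; cleared 0 line(s) (total 0); column heights now [3 5 5 5], max=5
Drop 4: I rot1 at col 3 lands with bottom-row=5; cleared 0 line(s) (total 0); column heights now [3 5 5 9], max=9
Drop 5: I rot1 at col 1 lands with bottom-row=5; cleared 0 line(s) (total 0); column heights now [3 9 5 9], max=9
Drop 6: J rot2 at col 0 lands with bottom-row=8; cleared 0 line(s) (total 0); column heights now [10 10 10 9], max=10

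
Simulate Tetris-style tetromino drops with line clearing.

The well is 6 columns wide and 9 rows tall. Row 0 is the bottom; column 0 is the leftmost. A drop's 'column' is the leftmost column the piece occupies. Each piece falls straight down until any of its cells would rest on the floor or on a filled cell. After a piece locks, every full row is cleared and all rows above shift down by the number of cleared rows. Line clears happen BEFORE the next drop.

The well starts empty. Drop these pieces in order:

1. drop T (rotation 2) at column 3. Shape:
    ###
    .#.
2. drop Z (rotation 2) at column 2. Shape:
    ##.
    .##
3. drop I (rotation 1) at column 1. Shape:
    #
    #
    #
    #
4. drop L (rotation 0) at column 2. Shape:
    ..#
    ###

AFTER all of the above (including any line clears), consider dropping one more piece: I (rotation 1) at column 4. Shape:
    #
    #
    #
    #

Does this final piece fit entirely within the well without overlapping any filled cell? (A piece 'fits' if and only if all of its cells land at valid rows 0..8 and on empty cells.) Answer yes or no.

Drop 1: T rot2 at col 3 lands with bottom-row=0; cleared 0 line(s) (total 0); column heights now [0 0 0 2 2 2], max=2
Drop 2: Z rot2 at col 2 lands with bottom-row=2; cleared 0 line(s) (total 0); column heights now [0 0 4 4 3 2], max=4
Drop 3: I rot1 at col 1 lands with bottom-row=0; cleared 0 line(s) (total 0); column heights now [0 4 4 4 3 2], max=4
Drop 4: L rot0 at col 2 lands with bottom-row=4; cleared 0 line(s) (total 0); column heights now [0 4 5 5 6 2], max=6
Test piece I rot1 at col 4 (width 1): heights before test = [0 4 5 5 6 2]; fits = False

Answer: no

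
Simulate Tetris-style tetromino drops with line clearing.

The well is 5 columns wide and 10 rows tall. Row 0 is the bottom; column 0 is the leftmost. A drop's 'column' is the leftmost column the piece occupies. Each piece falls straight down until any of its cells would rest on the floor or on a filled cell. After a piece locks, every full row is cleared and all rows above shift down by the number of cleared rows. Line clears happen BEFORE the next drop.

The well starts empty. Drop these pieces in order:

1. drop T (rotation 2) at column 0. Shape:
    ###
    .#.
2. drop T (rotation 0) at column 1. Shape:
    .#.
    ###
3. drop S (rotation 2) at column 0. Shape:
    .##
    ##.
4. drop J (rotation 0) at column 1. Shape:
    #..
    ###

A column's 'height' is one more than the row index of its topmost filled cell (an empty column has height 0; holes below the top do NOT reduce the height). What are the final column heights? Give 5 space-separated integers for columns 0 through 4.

Answer: 4 7 6 6 0

Derivation:
Drop 1: T rot2 at col 0 lands with bottom-row=0; cleared 0 line(s) (total 0); column heights now [2 2 2 0 0], max=2
Drop 2: T rot0 at col 1 lands with bottom-row=2; cleared 0 line(s) (total 0); column heights now [2 3 4 3 0], max=4
Drop 3: S rot2 at col 0 lands with bottom-row=3; cleared 0 line(s) (total 0); column heights now [4 5 5 3 0], max=5
Drop 4: J rot0 at col 1 lands with bottom-row=5; cleared 0 line(s) (total 0); column heights now [4 7 6 6 0], max=7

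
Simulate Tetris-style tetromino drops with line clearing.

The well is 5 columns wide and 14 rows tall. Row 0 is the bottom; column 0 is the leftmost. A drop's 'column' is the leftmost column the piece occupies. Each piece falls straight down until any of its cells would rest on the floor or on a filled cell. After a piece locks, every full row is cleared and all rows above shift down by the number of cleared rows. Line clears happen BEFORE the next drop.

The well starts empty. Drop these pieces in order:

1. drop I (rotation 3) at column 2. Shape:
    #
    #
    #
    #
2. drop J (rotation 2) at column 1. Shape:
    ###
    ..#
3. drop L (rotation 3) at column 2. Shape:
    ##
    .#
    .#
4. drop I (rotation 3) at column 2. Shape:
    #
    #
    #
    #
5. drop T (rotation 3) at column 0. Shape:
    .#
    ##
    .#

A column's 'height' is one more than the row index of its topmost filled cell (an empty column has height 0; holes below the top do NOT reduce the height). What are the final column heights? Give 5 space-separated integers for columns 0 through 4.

Drop 1: I rot3 at col 2 lands with bottom-row=0; cleared 0 line(s) (total 0); column heights now [0 0 4 0 0], max=4
Drop 2: J rot2 at col 1 lands with bottom-row=3; cleared 0 line(s) (total 0); column heights now [0 5 5 5 0], max=5
Drop 3: L rot3 at col 2 lands with bottom-row=5; cleared 0 line(s) (total 0); column heights now [0 5 8 8 0], max=8
Drop 4: I rot3 at col 2 lands with bottom-row=8; cleared 0 line(s) (total 0); column heights now [0 5 12 8 0], max=12
Drop 5: T rot3 at col 0 lands with bottom-row=5; cleared 0 line(s) (total 0); column heights now [7 8 12 8 0], max=12

Answer: 7 8 12 8 0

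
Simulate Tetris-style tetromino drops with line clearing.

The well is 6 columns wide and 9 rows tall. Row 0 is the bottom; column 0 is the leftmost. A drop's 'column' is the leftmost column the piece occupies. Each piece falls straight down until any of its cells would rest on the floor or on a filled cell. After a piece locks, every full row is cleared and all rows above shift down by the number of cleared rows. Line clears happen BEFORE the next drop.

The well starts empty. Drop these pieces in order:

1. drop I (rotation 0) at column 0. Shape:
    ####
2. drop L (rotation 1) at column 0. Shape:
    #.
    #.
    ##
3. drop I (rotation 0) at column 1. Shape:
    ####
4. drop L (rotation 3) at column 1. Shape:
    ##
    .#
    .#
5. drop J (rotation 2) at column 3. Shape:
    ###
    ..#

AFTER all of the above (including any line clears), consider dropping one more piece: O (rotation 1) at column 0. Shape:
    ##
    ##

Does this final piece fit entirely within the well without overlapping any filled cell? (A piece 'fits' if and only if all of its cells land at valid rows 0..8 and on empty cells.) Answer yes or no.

Drop 1: I rot0 at col 0 lands with bottom-row=0; cleared 0 line(s) (total 0); column heights now [1 1 1 1 0 0], max=1
Drop 2: L rot1 at col 0 lands with bottom-row=1; cleared 0 line(s) (total 0); column heights now [4 2 1 1 0 0], max=4
Drop 3: I rot0 at col 1 lands with bottom-row=2; cleared 0 line(s) (total 0); column heights now [4 3 3 3 3 0], max=4
Drop 4: L rot3 at col 1 lands with bottom-row=3; cleared 0 line(s) (total 0); column heights now [4 6 6 3 3 0], max=6
Drop 5: J rot2 at col 3 lands with bottom-row=2; cleared 1 line(s) (total 1); column heights now [3 5 5 3 3 3], max=5
Test piece O rot1 at col 0 (width 2): heights before test = [3 5 5 3 3 3]; fits = True

Answer: yes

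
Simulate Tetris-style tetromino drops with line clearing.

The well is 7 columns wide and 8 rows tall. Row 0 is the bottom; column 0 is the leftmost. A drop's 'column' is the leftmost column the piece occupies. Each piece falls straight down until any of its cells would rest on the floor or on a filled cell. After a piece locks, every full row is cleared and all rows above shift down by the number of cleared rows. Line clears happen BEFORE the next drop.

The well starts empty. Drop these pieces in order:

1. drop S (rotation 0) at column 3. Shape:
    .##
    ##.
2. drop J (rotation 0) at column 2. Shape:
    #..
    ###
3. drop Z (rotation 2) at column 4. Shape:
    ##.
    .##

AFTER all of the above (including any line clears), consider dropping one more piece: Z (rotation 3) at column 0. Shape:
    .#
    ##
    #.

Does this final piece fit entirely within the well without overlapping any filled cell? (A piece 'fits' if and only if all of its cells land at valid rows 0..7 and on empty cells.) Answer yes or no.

Answer: yes

Derivation:
Drop 1: S rot0 at col 3 lands with bottom-row=0; cleared 0 line(s) (total 0); column heights now [0 0 0 1 2 2 0], max=2
Drop 2: J rot0 at col 2 lands with bottom-row=2; cleared 0 line(s) (total 0); column heights now [0 0 4 3 3 2 0], max=4
Drop 3: Z rot2 at col 4 lands with bottom-row=2; cleared 0 line(s) (total 0); column heights now [0 0 4 3 4 4 3], max=4
Test piece Z rot3 at col 0 (width 2): heights before test = [0 0 4 3 4 4 3]; fits = True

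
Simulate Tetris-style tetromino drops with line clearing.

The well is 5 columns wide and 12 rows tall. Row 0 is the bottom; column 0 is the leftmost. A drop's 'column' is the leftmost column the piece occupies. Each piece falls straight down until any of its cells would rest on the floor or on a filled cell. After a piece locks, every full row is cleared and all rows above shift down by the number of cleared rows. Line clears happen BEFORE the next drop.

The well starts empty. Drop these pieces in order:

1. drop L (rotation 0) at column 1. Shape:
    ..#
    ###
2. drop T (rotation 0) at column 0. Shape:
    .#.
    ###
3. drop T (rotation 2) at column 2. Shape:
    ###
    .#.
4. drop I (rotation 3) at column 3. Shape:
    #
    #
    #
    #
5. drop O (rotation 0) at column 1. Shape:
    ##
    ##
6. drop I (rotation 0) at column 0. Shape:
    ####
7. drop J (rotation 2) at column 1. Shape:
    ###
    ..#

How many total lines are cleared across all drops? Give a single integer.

Drop 1: L rot0 at col 1 lands with bottom-row=0; cleared 0 line(s) (total 0); column heights now [0 1 1 2 0], max=2
Drop 2: T rot0 at col 0 lands with bottom-row=1; cleared 0 line(s) (total 0); column heights now [2 3 2 2 0], max=3
Drop 3: T rot2 at col 2 lands with bottom-row=2; cleared 0 line(s) (total 0); column heights now [2 3 4 4 4], max=4
Drop 4: I rot3 at col 3 lands with bottom-row=4; cleared 0 line(s) (total 0); column heights now [2 3 4 8 4], max=8
Drop 5: O rot0 at col 1 lands with bottom-row=4; cleared 0 line(s) (total 0); column heights now [2 6 6 8 4], max=8
Drop 6: I rot0 at col 0 lands with bottom-row=8; cleared 0 line(s) (total 0); column heights now [9 9 9 9 4], max=9
Drop 7: J rot2 at col 1 lands with bottom-row=9; cleared 0 line(s) (total 0); column heights now [9 11 11 11 4], max=11

Answer: 0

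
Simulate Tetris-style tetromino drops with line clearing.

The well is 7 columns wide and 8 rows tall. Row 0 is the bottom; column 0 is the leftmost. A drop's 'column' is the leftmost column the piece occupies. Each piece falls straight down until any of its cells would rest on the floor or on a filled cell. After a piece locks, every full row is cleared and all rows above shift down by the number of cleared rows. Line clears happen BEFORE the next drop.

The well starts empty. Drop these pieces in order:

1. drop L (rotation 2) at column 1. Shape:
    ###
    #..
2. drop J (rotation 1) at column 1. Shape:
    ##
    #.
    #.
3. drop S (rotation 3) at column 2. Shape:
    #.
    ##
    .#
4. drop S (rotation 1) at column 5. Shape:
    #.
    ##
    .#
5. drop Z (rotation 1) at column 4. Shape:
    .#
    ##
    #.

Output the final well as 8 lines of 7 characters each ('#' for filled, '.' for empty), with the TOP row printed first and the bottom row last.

Answer: .......
..#....
..##...
.###.#.
.#..##.
.#..##.
.###.##
.#....#

Derivation:
Drop 1: L rot2 at col 1 lands with bottom-row=0; cleared 0 line(s) (total 0); column heights now [0 2 2 2 0 0 0], max=2
Drop 2: J rot1 at col 1 lands with bottom-row=2; cleared 0 line(s) (total 0); column heights now [0 5 5 2 0 0 0], max=5
Drop 3: S rot3 at col 2 lands with bottom-row=4; cleared 0 line(s) (total 0); column heights now [0 5 7 6 0 0 0], max=7
Drop 4: S rot1 at col 5 lands with bottom-row=0; cleared 0 line(s) (total 0); column heights now [0 5 7 6 0 3 2], max=7
Drop 5: Z rot1 at col 4 lands with bottom-row=2; cleared 0 line(s) (total 0); column heights now [0 5 7 6 4 5 2], max=7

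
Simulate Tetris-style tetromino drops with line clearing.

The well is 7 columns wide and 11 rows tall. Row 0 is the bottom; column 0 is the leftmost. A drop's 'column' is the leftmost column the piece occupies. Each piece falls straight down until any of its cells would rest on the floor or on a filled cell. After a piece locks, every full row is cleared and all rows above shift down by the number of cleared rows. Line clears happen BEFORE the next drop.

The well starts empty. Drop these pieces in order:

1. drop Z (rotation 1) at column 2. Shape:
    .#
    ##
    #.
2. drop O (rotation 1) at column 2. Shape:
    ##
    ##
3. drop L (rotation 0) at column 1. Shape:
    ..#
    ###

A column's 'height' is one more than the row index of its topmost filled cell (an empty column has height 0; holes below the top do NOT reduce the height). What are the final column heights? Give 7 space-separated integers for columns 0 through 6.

Answer: 0 6 6 7 0 0 0

Derivation:
Drop 1: Z rot1 at col 2 lands with bottom-row=0; cleared 0 line(s) (total 0); column heights now [0 0 2 3 0 0 0], max=3
Drop 2: O rot1 at col 2 lands with bottom-row=3; cleared 0 line(s) (total 0); column heights now [0 0 5 5 0 0 0], max=5
Drop 3: L rot0 at col 1 lands with bottom-row=5; cleared 0 line(s) (total 0); column heights now [0 6 6 7 0 0 0], max=7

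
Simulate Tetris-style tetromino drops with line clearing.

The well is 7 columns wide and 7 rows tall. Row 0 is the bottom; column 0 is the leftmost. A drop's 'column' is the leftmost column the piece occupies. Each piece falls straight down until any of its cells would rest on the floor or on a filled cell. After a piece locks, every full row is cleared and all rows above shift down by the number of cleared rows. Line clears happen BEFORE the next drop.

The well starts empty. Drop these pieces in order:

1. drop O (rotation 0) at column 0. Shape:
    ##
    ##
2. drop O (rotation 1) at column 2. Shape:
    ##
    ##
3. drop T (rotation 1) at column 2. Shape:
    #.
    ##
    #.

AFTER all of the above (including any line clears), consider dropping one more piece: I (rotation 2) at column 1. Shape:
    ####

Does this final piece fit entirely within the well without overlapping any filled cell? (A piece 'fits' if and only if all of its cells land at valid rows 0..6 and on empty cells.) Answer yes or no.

Answer: yes

Derivation:
Drop 1: O rot0 at col 0 lands with bottom-row=0; cleared 0 line(s) (total 0); column heights now [2 2 0 0 0 0 0], max=2
Drop 2: O rot1 at col 2 lands with bottom-row=0; cleared 0 line(s) (total 0); column heights now [2 2 2 2 0 0 0], max=2
Drop 3: T rot1 at col 2 lands with bottom-row=2; cleared 0 line(s) (total 0); column heights now [2 2 5 4 0 0 0], max=5
Test piece I rot2 at col 1 (width 4): heights before test = [2 2 5 4 0 0 0]; fits = True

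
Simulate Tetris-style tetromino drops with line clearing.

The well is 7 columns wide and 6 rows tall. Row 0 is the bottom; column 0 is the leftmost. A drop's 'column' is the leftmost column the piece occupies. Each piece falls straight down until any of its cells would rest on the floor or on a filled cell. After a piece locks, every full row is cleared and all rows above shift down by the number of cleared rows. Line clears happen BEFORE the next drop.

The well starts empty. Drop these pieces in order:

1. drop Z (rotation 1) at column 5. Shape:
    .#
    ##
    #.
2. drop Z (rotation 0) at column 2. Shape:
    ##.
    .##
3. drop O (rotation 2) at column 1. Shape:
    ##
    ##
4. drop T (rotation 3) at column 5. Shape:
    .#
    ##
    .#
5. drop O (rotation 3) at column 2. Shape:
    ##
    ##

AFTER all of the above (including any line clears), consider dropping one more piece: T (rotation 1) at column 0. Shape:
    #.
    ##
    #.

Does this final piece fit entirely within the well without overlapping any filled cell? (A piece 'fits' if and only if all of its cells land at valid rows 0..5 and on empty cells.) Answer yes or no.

Answer: yes

Derivation:
Drop 1: Z rot1 at col 5 lands with bottom-row=0; cleared 0 line(s) (total 0); column heights now [0 0 0 0 0 2 3], max=3
Drop 2: Z rot0 at col 2 lands with bottom-row=0; cleared 0 line(s) (total 0); column heights now [0 0 2 2 1 2 3], max=3
Drop 3: O rot2 at col 1 lands with bottom-row=2; cleared 0 line(s) (total 0); column heights now [0 4 4 2 1 2 3], max=4
Drop 4: T rot3 at col 5 lands with bottom-row=3; cleared 0 line(s) (total 0); column heights now [0 4 4 2 1 5 6], max=6
Drop 5: O rot3 at col 2 lands with bottom-row=4; cleared 0 line(s) (total 0); column heights now [0 4 6 6 1 5 6], max=6
Test piece T rot1 at col 0 (width 2): heights before test = [0 4 6 6 1 5 6]; fits = True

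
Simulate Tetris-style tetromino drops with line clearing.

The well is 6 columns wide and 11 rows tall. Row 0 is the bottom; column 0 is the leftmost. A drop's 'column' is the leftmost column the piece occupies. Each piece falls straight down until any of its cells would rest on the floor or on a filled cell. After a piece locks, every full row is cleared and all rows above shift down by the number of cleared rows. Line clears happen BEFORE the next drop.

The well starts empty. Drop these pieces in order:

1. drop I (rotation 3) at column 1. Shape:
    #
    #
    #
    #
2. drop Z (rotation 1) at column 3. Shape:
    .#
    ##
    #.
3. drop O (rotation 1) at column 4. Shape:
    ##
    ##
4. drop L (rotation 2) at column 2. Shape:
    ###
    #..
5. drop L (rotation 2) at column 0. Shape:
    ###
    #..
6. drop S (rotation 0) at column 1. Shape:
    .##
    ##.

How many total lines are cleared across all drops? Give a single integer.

Drop 1: I rot3 at col 1 lands with bottom-row=0; cleared 0 line(s) (total 0); column heights now [0 4 0 0 0 0], max=4
Drop 2: Z rot1 at col 3 lands with bottom-row=0; cleared 0 line(s) (total 0); column heights now [0 4 0 2 3 0], max=4
Drop 3: O rot1 at col 4 lands with bottom-row=3; cleared 0 line(s) (total 0); column heights now [0 4 0 2 5 5], max=5
Drop 4: L rot2 at col 2 lands with bottom-row=4; cleared 0 line(s) (total 0); column heights now [0 4 6 6 6 5], max=6
Drop 5: L rot2 at col 0 lands with bottom-row=5; cleared 0 line(s) (total 0); column heights now [7 7 7 6 6 5], max=7
Drop 6: S rot0 at col 1 lands with bottom-row=7; cleared 0 line(s) (total 0); column heights now [7 8 9 9 6 5], max=9

Answer: 0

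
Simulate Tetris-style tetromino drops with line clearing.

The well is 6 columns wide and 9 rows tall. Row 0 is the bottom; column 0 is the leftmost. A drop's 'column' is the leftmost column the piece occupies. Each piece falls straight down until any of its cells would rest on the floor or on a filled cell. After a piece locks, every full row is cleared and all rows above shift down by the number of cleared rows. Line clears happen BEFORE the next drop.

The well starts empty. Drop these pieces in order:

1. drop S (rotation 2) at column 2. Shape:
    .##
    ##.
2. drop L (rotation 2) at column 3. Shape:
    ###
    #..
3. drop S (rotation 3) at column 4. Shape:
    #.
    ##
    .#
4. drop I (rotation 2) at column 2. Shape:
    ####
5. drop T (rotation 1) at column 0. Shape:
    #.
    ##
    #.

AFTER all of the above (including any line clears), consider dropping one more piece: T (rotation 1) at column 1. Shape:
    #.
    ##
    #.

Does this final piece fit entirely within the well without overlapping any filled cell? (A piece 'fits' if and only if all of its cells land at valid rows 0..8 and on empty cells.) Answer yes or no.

Answer: no

Derivation:
Drop 1: S rot2 at col 2 lands with bottom-row=0; cleared 0 line(s) (total 0); column heights now [0 0 1 2 2 0], max=2
Drop 2: L rot2 at col 3 lands with bottom-row=2; cleared 0 line(s) (total 0); column heights now [0 0 1 4 4 4], max=4
Drop 3: S rot3 at col 4 lands with bottom-row=4; cleared 0 line(s) (total 0); column heights now [0 0 1 4 7 6], max=7
Drop 4: I rot2 at col 2 lands with bottom-row=7; cleared 0 line(s) (total 0); column heights now [0 0 8 8 8 8], max=8
Drop 5: T rot1 at col 0 lands with bottom-row=0; cleared 0 line(s) (total 0); column heights now [3 2 8 8 8 8], max=8
Test piece T rot1 at col 1 (width 2): heights before test = [3 2 8 8 8 8]; fits = False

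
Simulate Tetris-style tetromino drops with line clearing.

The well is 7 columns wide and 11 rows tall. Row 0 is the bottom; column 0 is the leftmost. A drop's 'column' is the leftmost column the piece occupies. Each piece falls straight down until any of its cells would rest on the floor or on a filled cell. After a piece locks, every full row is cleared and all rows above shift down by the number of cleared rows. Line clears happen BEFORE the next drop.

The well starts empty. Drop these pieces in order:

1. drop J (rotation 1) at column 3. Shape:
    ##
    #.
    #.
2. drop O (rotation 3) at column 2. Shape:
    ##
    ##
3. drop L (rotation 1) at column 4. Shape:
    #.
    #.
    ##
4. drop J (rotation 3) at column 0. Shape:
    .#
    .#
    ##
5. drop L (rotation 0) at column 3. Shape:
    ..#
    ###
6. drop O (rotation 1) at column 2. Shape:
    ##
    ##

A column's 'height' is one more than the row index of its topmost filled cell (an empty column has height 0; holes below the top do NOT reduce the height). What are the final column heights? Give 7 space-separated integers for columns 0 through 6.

Drop 1: J rot1 at col 3 lands with bottom-row=0; cleared 0 line(s) (total 0); column heights now [0 0 0 3 3 0 0], max=3
Drop 2: O rot3 at col 2 lands with bottom-row=3; cleared 0 line(s) (total 0); column heights now [0 0 5 5 3 0 0], max=5
Drop 3: L rot1 at col 4 lands with bottom-row=3; cleared 0 line(s) (total 0); column heights now [0 0 5 5 6 4 0], max=6
Drop 4: J rot3 at col 0 lands with bottom-row=0; cleared 0 line(s) (total 0); column heights now [1 3 5 5 6 4 0], max=6
Drop 5: L rot0 at col 3 lands with bottom-row=6; cleared 0 line(s) (total 0); column heights now [1 3 5 7 7 8 0], max=8
Drop 6: O rot1 at col 2 lands with bottom-row=7; cleared 0 line(s) (total 0); column heights now [1 3 9 9 7 8 0], max=9

Answer: 1 3 9 9 7 8 0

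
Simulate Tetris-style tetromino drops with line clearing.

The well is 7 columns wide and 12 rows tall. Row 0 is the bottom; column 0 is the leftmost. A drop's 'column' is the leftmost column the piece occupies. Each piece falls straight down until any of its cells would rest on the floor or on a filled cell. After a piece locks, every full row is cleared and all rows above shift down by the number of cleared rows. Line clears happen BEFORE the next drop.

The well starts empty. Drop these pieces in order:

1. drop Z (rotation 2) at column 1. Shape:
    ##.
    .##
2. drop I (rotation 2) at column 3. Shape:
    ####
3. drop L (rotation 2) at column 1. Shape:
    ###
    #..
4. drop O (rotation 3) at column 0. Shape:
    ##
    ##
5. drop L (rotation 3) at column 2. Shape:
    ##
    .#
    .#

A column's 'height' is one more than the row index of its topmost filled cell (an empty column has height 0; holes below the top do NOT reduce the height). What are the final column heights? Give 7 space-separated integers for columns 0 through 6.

Drop 1: Z rot2 at col 1 lands with bottom-row=0; cleared 0 line(s) (total 0); column heights now [0 2 2 1 0 0 0], max=2
Drop 2: I rot2 at col 3 lands with bottom-row=1; cleared 0 line(s) (total 0); column heights now [0 2 2 2 2 2 2], max=2
Drop 3: L rot2 at col 1 lands with bottom-row=2; cleared 0 line(s) (total 0); column heights now [0 4 4 4 2 2 2], max=4
Drop 4: O rot3 at col 0 lands with bottom-row=4; cleared 0 line(s) (total 0); column heights now [6 6 4 4 2 2 2], max=6
Drop 5: L rot3 at col 2 lands with bottom-row=4; cleared 0 line(s) (total 0); column heights now [6 6 7 7 2 2 2], max=7

Answer: 6 6 7 7 2 2 2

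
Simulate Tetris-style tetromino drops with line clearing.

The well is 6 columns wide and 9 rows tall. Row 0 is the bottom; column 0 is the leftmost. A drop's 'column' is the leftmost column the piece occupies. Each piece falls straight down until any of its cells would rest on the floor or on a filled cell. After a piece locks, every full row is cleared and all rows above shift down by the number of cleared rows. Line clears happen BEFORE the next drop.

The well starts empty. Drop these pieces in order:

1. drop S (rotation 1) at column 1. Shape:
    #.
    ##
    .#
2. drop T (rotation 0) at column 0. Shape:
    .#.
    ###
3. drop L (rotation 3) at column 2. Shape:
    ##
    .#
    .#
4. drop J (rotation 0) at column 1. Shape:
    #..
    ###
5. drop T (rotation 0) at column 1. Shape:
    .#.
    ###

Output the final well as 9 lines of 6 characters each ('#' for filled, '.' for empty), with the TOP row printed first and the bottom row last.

Drop 1: S rot1 at col 1 lands with bottom-row=0; cleared 0 line(s) (total 0); column heights now [0 3 2 0 0 0], max=3
Drop 2: T rot0 at col 0 lands with bottom-row=3; cleared 0 line(s) (total 0); column heights now [4 5 4 0 0 0], max=5
Drop 3: L rot3 at col 2 lands with bottom-row=2; cleared 0 line(s) (total 0); column heights now [4 5 5 5 0 0], max=5
Drop 4: J rot0 at col 1 lands with bottom-row=5; cleared 0 line(s) (total 0); column heights now [4 7 6 6 0 0], max=7
Drop 5: T rot0 at col 1 lands with bottom-row=7; cleared 0 line(s) (total 0); column heights now [4 8 9 8 0 0], max=9

Answer: ..#...
.###..
.#....
.###..
.###..
####..
.#.#..
.##...
..#...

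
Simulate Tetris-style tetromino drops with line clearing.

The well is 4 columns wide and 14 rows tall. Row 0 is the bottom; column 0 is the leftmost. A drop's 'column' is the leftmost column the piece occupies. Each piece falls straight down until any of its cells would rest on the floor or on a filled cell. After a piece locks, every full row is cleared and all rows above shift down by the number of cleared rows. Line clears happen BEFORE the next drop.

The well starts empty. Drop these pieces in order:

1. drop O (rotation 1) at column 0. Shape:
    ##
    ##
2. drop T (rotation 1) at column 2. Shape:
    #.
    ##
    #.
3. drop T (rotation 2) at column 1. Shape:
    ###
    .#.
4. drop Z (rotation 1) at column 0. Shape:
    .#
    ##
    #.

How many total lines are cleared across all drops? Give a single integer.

Answer: 2

Derivation:
Drop 1: O rot1 at col 0 lands with bottom-row=0; cleared 0 line(s) (total 0); column heights now [2 2 0 0], max=2
Drop 2: T rot1 at col 2 lands with bottom-row=0; cleared 1 line(s) (total 1); column heights now [1 1 2 0], max=2
Drop 3: T rot2 at col 1 lands with bottom-row=2; cleared 0 line(s) (total 1); column heights now [1 4 4 4], max=4
Drop 4: Z rot1 at col 0 lands with bottom-row=3; cleared 1 line(s) (total 2); column heights now [4 5 3 0], max=5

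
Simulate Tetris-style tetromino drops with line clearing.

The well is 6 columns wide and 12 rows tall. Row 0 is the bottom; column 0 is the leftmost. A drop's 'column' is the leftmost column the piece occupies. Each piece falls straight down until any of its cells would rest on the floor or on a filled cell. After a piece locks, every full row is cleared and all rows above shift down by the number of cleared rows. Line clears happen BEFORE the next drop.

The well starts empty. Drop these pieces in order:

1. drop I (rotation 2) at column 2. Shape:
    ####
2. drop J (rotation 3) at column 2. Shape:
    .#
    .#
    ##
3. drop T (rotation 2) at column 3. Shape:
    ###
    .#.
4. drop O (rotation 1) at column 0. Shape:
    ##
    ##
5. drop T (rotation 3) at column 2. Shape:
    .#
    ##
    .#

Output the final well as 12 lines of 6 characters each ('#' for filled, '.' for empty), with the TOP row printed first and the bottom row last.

Drop 1: I rot2 at col 2 lands with bottom-row=0; cleared 0 line(s) (total 0); column heights now [0 0 1 1 1 1], max=1
Drop 2: J rot3 at col 2 lands with bottom-row=1; cleared 0 line(s) (total 0); column heights now [0 0 2 4 1 1], max=4
Drop 3: T rot2 at col 3 lands with bottom-row=3; cleared 0 line(s) (total 0); column heights now [0 0 2 5 5 5], max=5
Drop 4: O rot1 at col 0 lands with bottom-row=0; cleared 1 line(s) (total 1); column heights now [1 1 1 4 4 4], max=4
Drop 5: T rot3 at col 2 lands with bottom-row=4; cleared 0 line(s) (total 1); column heights now [1 1 6 7 4 4], max=7

Answer: ......
......
......
......
......
...#..
..##..
...#..
...###
...##.
...#..
####..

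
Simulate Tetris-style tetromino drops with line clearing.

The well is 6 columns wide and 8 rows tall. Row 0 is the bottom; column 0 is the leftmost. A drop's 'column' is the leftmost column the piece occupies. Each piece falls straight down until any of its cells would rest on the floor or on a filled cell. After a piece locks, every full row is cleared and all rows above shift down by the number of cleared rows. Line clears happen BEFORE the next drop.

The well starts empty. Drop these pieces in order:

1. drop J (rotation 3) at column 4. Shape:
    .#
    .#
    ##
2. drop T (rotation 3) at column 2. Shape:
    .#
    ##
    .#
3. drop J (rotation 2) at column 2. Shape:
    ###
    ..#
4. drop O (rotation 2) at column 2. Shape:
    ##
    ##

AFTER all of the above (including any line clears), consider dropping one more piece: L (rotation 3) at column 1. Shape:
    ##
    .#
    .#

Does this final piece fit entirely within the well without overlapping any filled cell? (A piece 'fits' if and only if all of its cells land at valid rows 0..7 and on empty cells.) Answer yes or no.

Drop 1: J rot3 at col 4 lands with bottom-row=0; cleared 0 line(s) (total 0); column heights now [0 0 0 0 1 3], max=3
Drop 2: T rot3 at col 2 lands with bottom-row=0; cleared 0 line(s) (total 0); column heights now [0 0 2 3 1 3], max=3
Drop 3: J rot2 at col 2 lands with bottom-row=2; cleared 0 line(s) (total 0); column heights now [0 0 4 4 4 3], max=4
Drop 4: O rot2 at col 2 lands with bottom-row=4; cleared 0 line(s) (total 0); column heights now [0 0 6 6 4 3], max=6
Test piece L rot3 at col 1 (width 2): heights before test = [0 0 6 6 4 3]; fits = False

Answer: no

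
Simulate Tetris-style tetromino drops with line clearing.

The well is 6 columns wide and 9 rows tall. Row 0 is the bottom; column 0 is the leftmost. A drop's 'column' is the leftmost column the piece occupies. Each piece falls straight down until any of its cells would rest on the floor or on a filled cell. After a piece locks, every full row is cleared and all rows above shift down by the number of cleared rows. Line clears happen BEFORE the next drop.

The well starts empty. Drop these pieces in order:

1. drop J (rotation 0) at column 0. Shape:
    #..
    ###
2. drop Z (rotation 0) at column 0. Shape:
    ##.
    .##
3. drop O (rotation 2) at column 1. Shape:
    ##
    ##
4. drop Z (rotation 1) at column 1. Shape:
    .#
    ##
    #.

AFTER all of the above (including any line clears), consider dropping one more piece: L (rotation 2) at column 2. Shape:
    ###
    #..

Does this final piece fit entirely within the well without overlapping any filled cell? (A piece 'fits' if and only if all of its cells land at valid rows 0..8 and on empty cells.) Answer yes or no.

Drop 1: J rot0 at col 0 lands with bottom-row=0; cleared 0 line(s) (total 0); column heights now [2 1 1 0 0 0], max=2
Drop 2: Z rot0 at col 0 lands with bottom-row=1; cleared 0 line(s) (total 0); column heights now [3 3 2 0 0 0], max=3
Drop 3: O rot2 at col 1 lands with bottom-row=3; cleared 0 line(s) (total 0); column heights now [3 5 5 0 0 0], max=5
Drop 4: Z rot1 at col 1 lands with bottom-row=5; cleared 0 line(s) (total 0); column heights now [3 7 8 0 0 0], max=8
Test piece L rot2 at col 2 (width 3): heights before test = [3 7 8 0 0 0]; fits = False

Answer: no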